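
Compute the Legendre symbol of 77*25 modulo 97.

-1

By multiplicativity, (77·25|97) = (77|97)·(25|97).
First factor (77|97):
77 ≡ 1 (mod 4), so quadratic reciprocity gives (77|97) = (97|77). Reduce: 97 ≡ 20 (mod 77). Now have (20|77).
Factor out 2: 20 = 2^2·5. Since 77 ≡ 5 (mod 8), (2|77) = -1, and (2|77)^2 = +1. Now have (5|77).
5 ≡ 1 (mod 4), so quadratic reciprocity gives (5|77) = (77|5). Reduce: 77 ≡ 2 (mod 5). Now have (2|5).
Factor out 2: 2 = 2. Since 5 ≡ 5 (mod 8), (2|5) = -1. Now have -(1|5).
(1|5) = 1. Collecting the sign factors: -1.
Second factor (25|97):
25 ≡ 1 (mod 4), so quadratic reciprocity gives (25|97) = (97|25). Reduce: 97 ≡ 22 (mod 25). Now have (22|25).
Factor out 2: 22 = 2·11. Since 25 ≡ 1 (mod 8), (2|25) = +1. Now have (11|25).
25 ≡ 1 (mod 4), so quadratic reciprocity gives (11|25) = (25|11). Reduce: 25 ≡ 3 (mod 11). Now have (3|11).
Both 3 ≡ 3 and 11 ≡ 3 (mod 4), so reciprocity gives (3|11) = -(11|3). Reduce: 11 ≡ 2 (mod 3). Now have -(2|3).
Factor out 2: 2 = 2. Since 3 ≡ 3 (mod 8), (2|3) = -1. Now have (1|3).
(1|3) = 1. Collecting the sign factors: 1.
Product: (-1)·(1) = -1.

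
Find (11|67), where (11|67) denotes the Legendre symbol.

Both 11 ≡ 3 and 67 ≡ 3 (mod 4), so reciprocity gives (11|67) = -(67|11). Reduce: 67 ≡ 1 (mod 11). Now have -(1|11).
(1|11) = 1. Collecting the sign factors: -1.

-1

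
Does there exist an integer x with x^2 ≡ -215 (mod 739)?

Pull out -1: (-215/739) = (-1/739)·(215/739). Since 739 ≡ 3 (mod 4), (-1/739) = -1. Now have -(215/739).
Both 215 ≡ 3 and 739 ≡ 3 (mod 4), so reciprocity gives (215/739) = -(739/215). Reduce: 739 ≡ 94 (mod 215). Now have (94/215).
Factor out 2: 94 = 2·47. Since 215 ≡ 7 (mod 8), (2/215) = +1. Now have (47/215).
Both 47 ≡ 3 and 215 ≡ 3 (mod 4), so reciprocity gives (47/215) = -(215/47). Reduce: 215 ≡ 27 (mod 47). Now have -(27/47).
Both 27 ≡ 3 and 47 ≡ 3 (mod 4), so reciprocity gives (27/47) = -(47/27). Reduce: 47 ≡ 20 (mod 27). Now have (20/27).
Factor out 2: 20 = 2^2·5. Since 27 ≡ 3 (mod 8), (2/27) = -1, and (2/27)^2 = +1. Now have (5/27).
5 ≡ 1 (mod 4), so quadratic reciprocity gives (5/27) = (27/5). Reduce: 27 ≡ 2 (mod 5). Now have (2/5).
Factor out 2: 2 = 2. Since 5 ≡ 5 (mod 8), (2/5) = -1. Now have -(1/5).
(1/5) = 1. Collecting the sign factors: -1.
The Legendre symbol is -1, so x^2 ≡ -215 (mod 739) has no solution.

no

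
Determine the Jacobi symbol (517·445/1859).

By multiplicativity, (517·445/1859) = (517/1859)·(445/1859).
First factor (517/1859):
(517/1859)
  = (1859/517)    [QR: 517 ≡ 1 mod 4, sign kept]
  = (308/517)    [1859 ≡ 308 mod 517]
  = (77/517)    [517 ≡ 5 mod 8 ⇒ (2/517)^2 = +1]
  = (517/77)    [QR: 77 ≡ 1 mod 4, sign kept]
  = (55/77)    [517 ≡ 55 mod 77]
  = (77/55)    [QR: 77 ≡ 1 mod 4, sign kept]
  = (22/55)    [77 ≡ 22 mod 55]
  = (11/55)    [55 ≡ 7 mod 8 ⇒ (2/55) = +1]
  = -(55/11)    [QR: both ≡ 3 mod 4, sign flips]
  = -(0/11)    [55 ≡ 0 mod 11]
  = 0    [numerator 0, gcd > 1]
Second factor (445/1859):
(445/1859)
  = (1859/445)    [QR: 445 ≡ 1 mod 4, sign kept]
  = (79/445)    [1859 ≡ 79 mod 445]
  = (445/79)    [QR: 445 ≡ 1 mod 4, sign kept]
  = (50/79)    [445 ≡ 50 mod 79]
  = (25/79)    [79 ≡ 7 mod 8 ⇒ (2/79) = +1]
  = (79/25)    [QR: 25 ≡ 1 mod 4, sign kept]
  = (4/25)    [79 ≡ 4 mod 25]
  = (1/25)    [25 ≡ 1 mod 8 ⇒ (2/25)^2 = +1]
  = 1    [(1/25) = 1]
Product: (0)·(1) = 0.

0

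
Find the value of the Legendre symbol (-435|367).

1

Reduce the numerator: -435 ≡ 299 (mod 367), so (-435|367) = (299|367).
Both 299 ≡ 3 and 367 ≡ 3 (mod 4), so reciprocity gives (299|367) = -(367|299). Reduce: 367 ≡ 68 (mod 299). Now have -(68|299).
Factor out 2: 68 = 2^2·17. Since 299 ≡ 3 (mod 8), (2|299) = -1, and (2|299)^2 = +1. Now have -(17|299).
17 ≡ 1 (mod 4), so quadratic reciprocity gives (17|299) = (299|17). Reduce: 299 ≡ 10 (mod 17). Now have -(10|17).
Factor out 2: 10 = 2·5. Since 17 ≡ 1 (mod 8), (2|17) = +1. Now have -(5|17).
5 ≡ 1 (mod 4), so quadratic reciprocity gives (5|17) = (17|5). Reduce: 17 ≡ 2 (mod 5). Now have -(2|5).
Factor out 2: 2 = 2. Since 5 ≡ 5 (mod 8), (2|5) = -1. Now have (1|5).
(1|5) = 1. Collecting the sign factors: 1.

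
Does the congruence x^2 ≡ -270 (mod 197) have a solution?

no

Reduce the numerator: -270 ≡ 124 (mod 197), so (-270/197) = (124/197).
Factor out 2: 124 = 2^2·31. Since 197 ≡ 5 (mod 8), (2/197) = -1, and (2/197)^2 = +1. Now have (31/197).
197 ≡ 1 (mod 4), so quadratic reciprocity gives (31/197) = (197/31). Reduce: 197 ≡ 11 (mod 31). Now have (11/31).
Both 11 ≡ 3 and 31 ≡ 3 (mod 4), so reciprocity gives (11/31) = -(31/11). Reduce: 31 ≡ 9 (mod 11). Now have -(9/11).
9 ≡ 1 (mod 4), so quadratic reciprocity gives (9/11) = (11/9). Reduce: 11 ≡ 2 (mod 9). Now have -(2/9).
Factor out 2: 2 = 2. Since 9 ≡ 1 (mod 8), (2/9) = +1. Now have -(1/9).
(1/9) = 1. Collecting the sign factors: -1.
(-270/197) = -1, and 197 is prime, so -270 is not a quadratic residue mod 197.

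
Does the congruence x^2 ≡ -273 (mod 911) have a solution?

(-273/911)
  = -(273/911)    [911 ≡ 3 mod 4 ⇒ (-1/911) = -1]
  = -(911/273)    [QR: 273 ≡ 1 mod 4, sign kept]
  = -(92/273)    [911 ≡ 92 mod 273]
  = -(23/273)    [273 ≡ 1 mod 8 ⇒ (2/273)^2 = +1]
  = -(273/23)    [QR: 273 ≡ 1 mod 4, sign kept]
  = -(20/23)    [273 ≡ 20 mod 23]
  = -(5/23)    [23 ≡ 7 mod 8 ⇒ (2/23)^2 = +1]
  = -(23/5)    [QR: 5 ≡ 1 mod 4, sign kept]
  = -(3/5)    [23 ≡ 3 mod 5]
  = -(5/3)    [QR: 5 ≡ 1 mod 4, sign kept]
  = -(2/3)    [5 ≡ 2 mod 3]
  = (1/3)    [3 ≡ 3 mod 8 ⇒ (2/3) = -1]
  = 1    [(1/3) = 1]
The Legendre symbol is 1, so x^2 ≡ -273 (mod 911) has solution.

yes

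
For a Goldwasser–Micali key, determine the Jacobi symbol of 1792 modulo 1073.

1

(1792|1073)
  = (719|1073)    [1792 ≡ 719 mod 1073]
  = (1073|719)    [QR: 1073 ≡ 1 mod 4, sign kept]
  = (354|719)    [1073 ≡ 354 mod 719]
  = (177|719)    [719 ≡ 7 mod 8 ⇒ (2|719) = +1]
  = (719|177)    [QR: 177 ≡ 1 mod 4, sign kept]
  = (11|177)    [719 ≡ 11 mod 177]
  = (177|11)    [QR: 177 ≡ 1 mod 4, sign kept]
  = (1|11)    [177 ≡ 1 mod 11]
  = 1    [(1|11) = 1]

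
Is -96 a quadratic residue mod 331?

no

(-96/331)
  = -(96/331)    [331 ≡ 3 mod 4 ⇒ (-1/331) = -1]
  = (3/331)    [331 ≡ 3 mod 8 ⇒ (2/331)^5 = -1]
  = -(331/3)    [QR: both ≡ 3 mod 4, sign flips]
  = -(1/3)    [331 ≡ 1 mod 3]
  = -1    [(1/3) = 1]
The Legendre symbol is -1, so x^2 ≡ -96 (mod 331) has no solution.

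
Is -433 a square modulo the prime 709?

(-433/709)
  = (276/709)    [-433 ≡ 276 mod 709]
  = (69/709)    [709 ≡ 5 mod 8 ⇒ (2/709)^2 = +1]
  = (709/69)    [QR: 69 ≡ 1 mod 4, sign kept]
  = (19/69)    [709 ≡ 19 mod 69]
  = (69/19)    [QR: 69 ≡ 1 mod 4, sign kept]
  = (12/19)    [69 ≡ 12 mod 19]
  = (3/19)    [19 ≡ 3 mod 8 ⇒ (2/19)^2 = +1]
  = -(19/3)    [QR: both ≡ 3 mod 4, sign flips]
  = -(1/3)    [19 ≡ 1 mod 3]
  = -1    [(1/3) = 1]
(-433/709) = -1, and 709 is prime, so -433 is not a quadratic residue mod 709.

no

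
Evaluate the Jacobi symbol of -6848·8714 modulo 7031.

By multiplicativity, (-6848·8714/7031) = (-6848/7031)·(8714/7031).
First factor (-6848/7031):
Pull out -1: (-6848/7031) = (-1/7031)·(6848/7031). Since 7031 ≡ 3 (mod 4), (-1/7031) = -1. Now have -(6848/7031).
Factor out 2: 6848 = 2^6·107. Since 7031 ≡ 7 (mod 8), (2/7031) = +1, and (2/7031)^6 = +1. Now have -(107/7031).
Both 107 ≡ 3 and 7031 ≡ 3 (mod 4), so reciprocity gives (107/7031) = -(7031/107). Reduce: 7031 ≡ 76 (mod 107). Now have (76/107).
Factor out 2: 76 = 2^2·19. Since 107 ≡ 3 (mod 8), (2/107) = -1, and (2/107)^2 = +1. Now have (19/107).
Both 19 ≡ 3 and 107 ≡ 3 (mod 4), so reciprocity gives (19/107) = -(107/19). Reduce: 107 ≡ 12 (mod 19). Now have -(12/19).
Factor out 2: 12 = 2^2·3. Since 19 ≡ 3 (mod 8), (2/19) = -1, and (2/19)^2 = +1. Now have -(3/19).
Both 3 ≡ 3 and 19 ≡ 3 (mod 4), so reciprocity gives (3/19) = -(19/3). Reduce: 19 ≡ 1 (mod 3). Now have (1/3).
(1/3) = 1. Collecting the sign factors: 1.
Second factor (8714/7031):
Reduce the numerator: 8714 ≡ 1683 (mod 7031), so (8714/7031) = (1683/7031).
Both 1683 ≡ 3 and 7031 ≡ 3 (mod 4), so reciprocity gives (1683/7031) = -(7031/1683). Reduce: 7031 ≡ 299 (mod 1683). Now have -(299/1683).
Both 299 ≡ 3 and 1683 ≡ 3 (mod 4), so reciprocity gives (299/1683) = -(1683/299). Reduce: 1683 ≡ 188 (mod 299). Now have (188/299).
Factor out 2: 188 = 2^2·47. Since 299 ≡ 3 (mod 8), (2/299) = -1, and (2/299)^2 = +1. Now have (47/299).
Both 47 ≡ 3 and 299 ≡ 3 (mod 4), so reciprocity gives (47/299) = -(299/47). Reduce: 299 ≡ 17 (mod 47). Now have -(17/47).
17 ≡ 1 (mod 4), so quadratic reciprocity gives (17/47) = (47/17). Reduce: 47 ≡ 13 (mod 17). Now have -(13/17).
13 ≡ 1 (mod 4), so quadratic reciprocity gives (13/17) = (17/13). Reduce: 17 ≡ 4 (mod 13). Now have -(4/13).
Factor out 2: 4 = 2^2. Since 13 ≡ 5 (mod 8), (2/13) = -1, and (2/13)^2 = +1. Now have -(1/13).
(1/13) = 1. Collecting the sign factors: -1.
Product: (1)·(-1) = -1.

-1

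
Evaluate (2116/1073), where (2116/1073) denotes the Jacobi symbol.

Reduce the numerator: 2116 ≡ 1043 (mod 1073), so (2116/1073) = (1043/1073).
1073 ≡ 1 (mod 4), so quadratic reciprocity gives (1043/1073) = (1073/1043). Reduce: 1073 ≡ 30 (mod 1043). Now have (30/1043).
Factor out 2: 30 = 2·15. Since 1043 ≡ 3 (mod 8), (2/1043) = -1. Now have -(15/1043).
Both 15 ≡ 3 and 1043 ≡ 3 (mod 4), so reciprocity gives (15/1043) = -(1043/15). Reduce: 1043 ≡ 8 (mod 15). Now have (8/15).
Factor out 2: 8 = 2^3. Since 15 ≡ 7 (mod 8), (2/15) = +1, and (2/15)^3 = +1. Now have (1/15).
(1/15) = 1. Collecting the sign factors: 1.

1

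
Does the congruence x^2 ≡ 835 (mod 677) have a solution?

no

Reduce the numerator: 835 ≡ 158 (mod 677), so (835|677) = (158|677).
Factor out 2: 158 = 2·79. Since 677 ≡ 5 (mod 8), (2|677) = -1. Now have -(79|677).
677 ≡ 1 (mod 4), so quadratic reciprocity gives (79|677) = (677|79). Reduce: 677 ≡ 45 (mod 79). Now have -(45|79).
45 ≡ 1 (mod 4), so quadratic reciprocity gives (45|79) = (79|45). Reduce: 79 ≡ 34 (mod 45). Now have -(34|45).
Factor out 2: 34 = 2·17. Since 45 ≡ 5 (mod 8), (2|45) = -1. Now have (17|45).
17 ≡ 1 (mod 4), so quadratic reciprocity gives (17|45) = (45|17). Reduce: 45 ≡ 11 (mod 17). Now have (11|17).
17 ≡ 1 (mod 4), so quadratic reciprocity gives (11|17) = (17|11). Reduce: 17 ≡ 6 (mod 11). Now have (6|11).
Factor out 2: 6 = 2·3. Since 11 ≡ 3 (mod 8), (2|11) = -1. Now have -(3|11).
Both 3 ≡ 3 and 11 ≡ 3 (mod 4), so reciprocity gives (3|11) = -(11|3). Reduce: 11 ≡ 2 (mod 3). Now have (2|3).
Factor out 2: 2 = 2. Since 3 ≡ 3 (mod 8), (2|3) = -1. Now have -(1|3).
(1|3) = 1. Collecting the sign factors: -1.
(835|677) = -1, and 677 is prime, so 835 is not a quadratic residue mod 677.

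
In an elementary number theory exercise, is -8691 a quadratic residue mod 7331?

(-8691/7331)
  = (5971/7331)    [-8691 ≡ 5971 mod 7331]
  = -(7331/5971)    [QR: both ≡ 3 mod 4, sign flips]
  = -(1360/5971)    [7331 ≡ 1360 mod 5971]
  = -(85/5971)    [5971 ≡ 3 mod 8 ⇒ (2/5971)^4 = +1]
  = -(5971/85)    [QR: 85 ≡ 1 mod 4, sign kept]
  = -(21/85)    [5971 ≡ 21 mod 85]
  = -(85/21)    [QR: 21 ≡ 1 mod 4, sign kept]
  = -(1/21)    [85 ≡ 1 mod 21]
  = -1    [(1/21) = 1]
(-8691/7331) = -1, and 7331 is prime, so -8691 is not a quadratic residue mod 7331.

no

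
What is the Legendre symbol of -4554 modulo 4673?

(-4554 / 4673)
  = (4554 / 4673)    [4673 ≡ 1 mod 4 ⇒ (-1 / 4673) = +1]
  = (2277 / 4673)    [4673 ≡ 1 mod 8 ⇒ (2 / 4673) = +1]
  = (4673 / 2277)    [QR: 2277 ≡ 1 mod 4, sign kept]
  = (119 / 2277)    [4673 ≡ 119 mod 2277]
  = (2277 / 119)    [QR: 2277 ≡ 1 mod 4, sign kept]
  = (16 / 119)    [2277 ≡ 16 mod 119]
  = (1 / 119)    [119 ≡ 7 mod 8 ⇒ (2 / 119)^4 = +1]
  = 1    [(1 / 119) = 1]

1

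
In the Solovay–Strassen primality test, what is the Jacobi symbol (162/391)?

1

(162/391)
  = (81/391)    [391 ≡ 7 mod 8 ⇒ (2/391) = +1]
  = (391/81)    [QR: 81 ≡ 1 mod 4, sign kept]
  = (67/81)    [391 ≡ 67 mod 81]
  = (81/67)    [QR: 81 ≡ 1 mod 4, sign kept]
  = (14/67)    [81 ≡ 14 mod 67]
  = -(7/67)    [67 ≡ 3 mod 8 ⇒ (2/67) = -1]
  = (67/7)    [QR: both ≡ 3 mod 4, sign flips]
  = (4/7)    [67 ≡ 4 mod 7]
  = (1/7)    [7 ≡ 7 mod 8 ⇒ (2/7)^2 = +1]
  = 1    [(1/7) = 1]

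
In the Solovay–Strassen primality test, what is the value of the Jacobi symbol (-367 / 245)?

Pull out -1: (-367 / 245) = (-1 / 245)·(367 / 245). Since 245 ≡ 1 (mod 4), (-1 / 245) = +1. Now have (367 / 245).
Reduce the numerator: 367 ≡ 122 (mod 245), so (367 / 245) = (122 / 245).
Factor out 2: 122 = 2·61. Since 245 ≡ 5 (mod 8), (2 / 245) = -1. Now have -(61 / 245).
61 ≡ 1 (mod 4), so quadratic reciprocity gives (61 / 245) = (245 / 61). Reduce: 245 ≡ 1 (mod 61). Now have -(1 / 61).
(1 / 61) = 1. Collecting the sign factors: -1.

-1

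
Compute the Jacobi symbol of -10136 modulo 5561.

(-10136/5561)
  = (986/5561)    [-10136 ≡ 986 mod 5561]
  = (493/5561)    [5561 ≡ 1 mod 8 ⇒ (2/5561) = +1]
  = (5561/493)    [QR: 493 ≡ 1 mod 4, sign kept]
  = (138/493)    [5561 ≡ 138 mod 493]
  = -(69/493)    [493 ≡ 5 mod 8 ⇒ (2/493) = -1]
  = -(493/69)    [QR: 69 ≡ 1 mod 4, sign kept]
  = -(10/69)    [493 ≡ 10 mod 69]
  = (5/69)    [69 ≡ 5 mod 8 ⇒ (2/69) = -1]
  = (69/5)    [QR: 5 ≡ 1 mod 4, sign kept]
  = (4/5)    [69 ≡ 4 mod 5]
  = (1/5)    [5 ≡ 5 mod 8 ⇒ (2/5)^2 = +1]
  = 1    [(1/5) = 1]

1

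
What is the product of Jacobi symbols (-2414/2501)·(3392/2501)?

By multiplicativity, (-2414·3392/2501) = (-2414/2501)·(3392/2501).
First factor (-2414/2501):
Reduce the numerator: -2414 ≡ 87 (mod 2501), so (-2414/2501) = (87/2501).
2501 ≡ 1 (mod 4), so quadratic reciprocity gives (87/2501) = (2501/87). Reduce: 2501 ≡ 65 (mod 87). Now have (65/87).
65 ≡ 1 (mod 4), so quadratic reciprocity gives (65/87) = (87/65). Reduce: 87 ≡ 22 (mod 65). Now have (22/65).
Factor out 2: 22 = 2·11. Since 65 ≡ 1 (mod 8), (2/65) = +1. Now have (11/65).
65 ≡ 1 (mod 4), so quadratic reciprocity gives (11/65) = (65/11). Reduce: 65 ≡ 10 (mod 11). Now have (10/11).
Factor out 2: 10 = 2·5. Since 11 ≡ 3 (mod 8), (2/11) = -1. Now have -(5/11).
5 ≡ 1 (mod 4), so quadratic reciprocity gives (5/11) = (11/5). Reduce: 11 ≡ 1 (mod 5). Now have -(1/5).
(1/5) = 1. Collecting the sign factors: -1.
Second factor (3392/2501):
Reduce the numerator: 3392 ≡ 891 (mod 2501), so (3392/2501) = (891/2501).
2501 ≡ 1 (mod 4), so quadratic reciprocity gives (891/2501) = (2501/891). Reduce: 2501 ≡ 719 (mod 891). Now have (719/891).
Both 719 ≡ 3 and 891 ≡ 3 (mod 4), so reciprocity gives (719/891) = -(891/719). Reduce: 891 ≡ 172 (mod 719). Now have -(172/719).
Factor out 2: 172 = 2^2·43. Since 719 ≡ 7 (mod 8), (2/719) = +1, and (2/719)^2 = +1. Now have -(43/719).
Both 43 ≡ 3 and 719 ≡ 3 (mod 4), so reciprocity gives (43/719) = -(719/43). Reduce: 719 ≡ 31 (mod 43). Now have (31/43).
Both 31 ≡ 3 and 43 ≡ 3 (mod 4), so reciprocity gives (31/43) = -(43/31). Reduce: 43 ≡ 12 (mod 31). Now have -(12/31).
Factor out 2: 12 = 2^2·3. Since 31 ≡ 7 (mod 8), (2/31) = +1, and (2/31)^2 = +1. Now have -(3/31).
Both 3 ≡ 3 and 31 ≡ 3 (mod 4), so reciprocity gives (3/31) = -(31/3). Reduce: 31 ≡ 1 (mod 3). Now have (1/3).
(1/3) = 1. Collecting the sign factors: 1.
Product: (-1)·(1) = -1.

-1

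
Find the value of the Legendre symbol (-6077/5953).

1

(-6077/5953)
  = (5829/5953)    [-6077 ≡ 5829 mod 5953]
  = (5953/5829)    [QR: 5829 ≡ 1 mod 4, sign kept]
  = (124/5829)    [5953 ≡ 124 mod 5829]
  = (31/5829)    [5829 ≡ 5 mod 8 ⇒ (2/5829)^2 = +1]
  = (5829/31)    [QR: 5829 ≡ 1 mod 4, sign kept]
  = (1/31)    [5829 ≡ 1 mod 31]
  = 1    [(1/31) = 1]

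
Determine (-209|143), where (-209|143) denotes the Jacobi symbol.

Reduce the numerator: -209 ≡ 77 (mod 143), so (-209|143) = (77|143).
77 ≡ 1 (mod 4), so quadratic reciprocity gives (77|143) = (143|77). Reduce: 143 ≡ 66 (mod 77). Now have (66|77).
Factor out 2: 66 = 2·33. Since 77 ≡ 5 (mod 8), (2|77) = -1. Now have -(33|77).
33 ≡ 1 (mod 4), so quadratic reciprocity gives (33|77) = (77|33). Reduce: 77 ≡ 11 (mod 33). Now have -(11|33).
33 ≡ 1 (mod 4), so quadratic reciprocity gives (11|33) = (33|11). Reduce: 33 ≡ 0 (mod 11). Now have -(0|11).
The numerator is now 0 with denominator 11 > 1: the symbol is 0.

0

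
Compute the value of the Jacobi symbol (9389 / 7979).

1

Reduce the numerator: 9389 ≡ 1410 (mod 7979), so (9389 / 7979) = (1410 / 7979).
Factor out 2: 1410 = 2·705. Since 7979 ≡ 3 (mod 8), (2 / 7979) = -1. Now have -(705 / 7979).
705 ≡ 1 (mod 4), so quadratic reciprocity gives (705 / 7979) = (7979 / 705). Reduce: 7979 ≡ 224 (mod 705). Now have -(224 / 705).
Factor out 2: 224 = 2^5·7. Since 705 ≡ 1 (mod 8), (2 / 705) = +1, and (2 / 705)^5 = +1. Now have -(7 / 705).
705 ≡ 1 (mod 4), so quadratic reciprocity gives (7 / 705) = (705 / 7). Reduce: 705 ≡ 5 (mod 7). Now have -(5 / 7).
5 ≡ 1 (mod 4), so quadratic reciprocity gives (5 / 7) = (7 / 5). Reduce: 7 ≡ 2 (mod 5). Now have -(2 / 5).
Factor out 2: 2 = 2. Since 5 ≡ 5 (mod 8), (2 / 5) = -1. Now have (1 / 5).
(1 / 5) = 1. Collecting the sign factors: 1.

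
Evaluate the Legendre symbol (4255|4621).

-1

(4255|4621)
  = (4621|4255)    [QR: 4621 ≡ 1 mod 4, sign kept]
  = (366|4255)    [4621 ≡ 366 mod 4255]
  = (183|4255)    [4255 ≡ 7 mod 8 ⇒ (2|4255) = +1]
  = -(4255|183)    [QR: both ≡ 3 mod 4, sign flips]
  = -(46|183)    [4255 ≡ 46 mod 183]
  = -(23|183)    [183 ≡ 7 mod 8 ⇒ (2|183) = +1]
  = (183|23)    [QR: both ≡ 3 mod 4, sign flips]
  = (22|23)    [183 ≡ 22 mod 23]
  = (11|23)    [23 ≡ 7 mod 8 ⇒ (2|23) = +1]
  = -(23|11)    [QR: both ≡ 3 mod 4, sign flips]
  = -(1|11)    [23 ≡ 1 mod 11]
  = -1    [(1|11) = 1]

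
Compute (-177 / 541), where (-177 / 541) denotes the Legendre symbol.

-1

(-177 / 541)
  = (177 / 541)    [541 ≡ 1 mod 4 ⇒ (-1 / 541) = +1]
  = (541 / 177)    [QR: 177 ≡ 1 mod 4, sign kept]
  = (10 / 177)    [541 ≡ 10 mod 177]
  = (5 / 177)    [177 ≡ 1 mod 8 ⇒ (2 / 177) = +1]
  = (177 / 5)    [QR: 5 ≡ 1 mod 4, sign kept]
  = (2 / 5)    [177 ≡ 2 mod 5]
  = -(1 / 5)    [5 ≡ 5 mod 8 ⇒ (2 / 5) = -1]
  = -1    [(1 / 5) = 1]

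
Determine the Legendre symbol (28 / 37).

1

Factor out 2: 28 = 2^2·7. Since 37 ≡ 5 (mod 8), (2 / 37) = -1, and (2 / 37)^2 = +1. Now have (7 / 37).
37 ≡ 1 (mod 4), so quadratic reciprocity gives (7 / 37) = (37 / 7). Reduce: 37 ≡ 2 (mod 7). Now have (2 / 7).
Factor out 2: 2 = 2. Since 7 ≡ 7 (mod 8), (2 / 7) = +1. Now have (1 / 7).
(1 / 7) = 1. Collecting the sign factors: 1.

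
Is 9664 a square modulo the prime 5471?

Reduce the numerator: 9664 ≡ 4193 (mod 5471), so (9664/5471) = (4193/5471).
4193 ≡ 1 (mod 4), so quadratic reciprocity gives (4193/5471) = (5471/4193). Reduce: 5471 ≡ 1278 (mod 4193). Now have (1278/4193).
Factor out 2: 1278 = 2·639. Since 4193 ≡ 1 (mod 8), (2/4193) = +1. Now have (639/4193).
4193 ≡ 1 (mod 4), so quadratic reciprocity gives (639/4193) = (4193/639). Reduce: 4193 ≡ 359 (mod 639). Now have (359/639).
Both 359 ≡ 3 and 639 ≡ 3 (mod 4), so reciprocity gives (359/639) = -(639/359). Reduce: 639 ≡ 280 (mod 359). Now have -(280/359).
Factor out 2: 280 = 2^3·35. Since 359 ≡ 7 (mod 8), (2/359) = +1, and (2/359)^3 = +1. Now have -(35/359).
Both 35 ≡ 3 and 359 ≡ 3 (mod 4), so reciprocity gives (35/359) = -(359/35). Reduce: 359 ≡ 9 (mod 35). Now have (9/35).
9 ≡ 1 (mod 4), so quadratic reciprocity gives (9/35) = (35/9). Reduce: 35 ≡ 8 (mod 9). Now have (8/9).
Factor out 2: 8 = 2^3. Since 9 ≡ 1 (mod 8), (2/9) = +1, and (2/9)^3 = +1. Now have (1/9).
(1/9) = 1. Collecting the sign factors: 1.
(9664/5471) = 1, and 5471 is prime, so 9664 is a quadratic residue mod 5471.

yes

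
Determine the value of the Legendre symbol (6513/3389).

-1

Reduce the numerator: 6513 ≡ 3124 (mod 3389), so (6513/3389) = (3124/3389).
Factor out 2: 3124 = 2^2·781. Since 3389 ≡ 5 (mod 8), (2/3389) = -1, and (2/3389)^2 = +1. Now have (781/3389).
781 ≡ 1 (mod 4), so quadratic reciprocity gives (781/3389) = (3389/781). Reduce: 3389 ≡ 265 (mod 781). Now have (265/781).
265 ≡ 1 (mod 4), so quadratic reciprocity gives (265/781) = (781/265). Reduce: 781 ≡ 251 (mod 265). Now have (251/265).
265 ≡ 1 (mod 4), so quadratic reciprocity gives (251/265) = (265/251). Reduce: 265 ≡ 14 (mod 251). Now have (14/251).
Factor out 2: 14 = 2·7. Since 251 ≡ 3 (mod 8), (2/251) = -1. Now have -(7/251).
Both 7 ≡ 3 and 251 ≡ 3 (mod 4), so reciprocity gives (7/251) = -(251/7). Reduce: 251 ≡ 6 (mod 7). Now have (6/7).
Factor out 2: 6 = 2·3. Since 7 ≡ 7 (mod 8), (2/7) = +1. Now have (3/7).
Both 3 ≡ 3 and 7 ≡ 3 (mod 4), so reciprocity gives (3/7) = -(7/3). Reduce: 7 ≡ 1 (mod 3). Now have -(1/3).
(1/3) = 1. Collecting the sign factors: -1.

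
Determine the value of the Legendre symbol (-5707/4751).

(-5707/4751)
  = -(5707/4751)    [4751 ≡ 3 mod 4 ⇒ (-1/4751) = -1]
  = -(956/4751)    [5707 ≡ 956 mod 4751]
  = -(239/4751)    [4751 ≡ 7 mod 8 ⇒ (2/4751)^2 = +1]
  = (4751/239)    [QR: both ≡ 3 mod 4, sign flips]
  = (210/239)    [4751 ≡ 210 mod 239]
  = (105/239)    [239 ≡ 7 mod 8 ⇒ (2/239) = +1]
  = (239/105)    [QR: 105 ≡ 1 mod 4, sign kept]
  = (29/105)    [239 ≡ 29 mod 105]
  = (105/29)    [QR: 29 ≡ 1 mod 4, sign kept]
  = (18/29)    [105 ≡ 18 mod 29]
  = -(9/29)    [29 ≡ 5 mod 8 ⇒ (2/29) = -1]
  = -(29/9)    [QR: 9 ≡ 1 mod 4, sign kept]
  = -(2/9)    [29 ≡ 2 mod 9]
  = -(1/9)    [9 ≡ 1 mod 8 ⇒ (2/9) = +1]
  = -1    [(1/9) = 1]

-1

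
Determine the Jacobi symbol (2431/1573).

0

Reduce the numerator: 2431 ≡ 858 (mod 1573), so (2431/1573) = (858/1573).
Factor out 2: 858 = 2·429. Since 1573 ≡ 5 (mod 8), (2/1573) = -1. Now have -(429/1573).
429 ≡ 1 (mod 4), so quadratic reciprocity gives (429/1573) = (1573/429). Reduce: 1573 ≡ 286 (mod 429). Now have -(286/429).
Factor out 2: 286 = 2·143. Since 429 ≡ 5 (mod 8), (2/429) = -1. Now have (143/429).
429 ≡ 1 (mod 4), so quadratic reciprocity gives (143/429) = (429/143). Reduce: 429 ≡ 0 (mod 143). Now have (0/143).
The numerator is now 0 with denominator 143 > 1: the symbol is 0.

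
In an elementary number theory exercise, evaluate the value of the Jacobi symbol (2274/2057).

1

(2274/2057)
  = (217/2057)    [2274 ≡ 217 mod 2057]
  = (2057/217)    [QR: 217 ≡ 1 mod 4, sign kept]
  = (104/217)    [2057 ≡ 104 mod 217]
  = (13/217)    [217 ≡ 1 mod 8 ⇒ (2/217)^3 = +1]
  = (217/13)    [QR: 13 ≡ 1 mod 4, sign kept]
  = (9/13)    [217 ≡ 9 mod 13]
  = (13/9)    [QR: 9 ≡ 1 mod 4, sign kept]
  = (4/9)    [13 ≡ 4 mod 9]
  = (1/9)    [9 ≡ 1 mod 8 ⇒ (2/9)^2 = +1]
  = 1    [(1/9) = 1]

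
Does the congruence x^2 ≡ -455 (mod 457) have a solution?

(-455/457)
  = (455/457)    [457 ≡ 1 mod 4 ⇒ (-1/457) = +1]
  = (457/455)    [QR: 457 ≡ 1 mod 4, sign kept]
  = (2/455)    [457 ≡ 2 mod 455]
  = (1/455)    [455 ≡ 7 mod 8 ⇒ (2/455) = +1]
  = 1    [(1/455) = 1]
(-455/457) = 1, and 457 is prime, so -455 is a quadratic residue mod 457.

yes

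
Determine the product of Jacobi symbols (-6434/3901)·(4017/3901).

1

By multiplicativity, (-6434·4017/3901) = (-6434/3901)·(4017/3901).
First factor (-6434/3901):
(-6434/3901)
  = (6434/3901)    [3901 ≡ 1 mod 4 ⇒ (-1/3901) = +1]
  = (2533/3901)    [6434 ≡ 2533 mod 3901]
  = (3901/2533)    [QR: 2533 ≡ 1 mod 4, sign kept]
  = (1368/2533)    [3901 ≡ 1368 mod 2533]
  = -(171/2533)    [2533 ≡ 5 mod 8 ⇒ (2/2533)^3 = -1]
  = -(2533/171)    [QR: 2533 ≡ 1 mod 4, sign kept]
  = -(139/171)    [2533 ≡ 139 mod 171]
  = (171/139)    [QR: both ≡ 3 mod 4, sign flips]
  = (32/139)    [171 ≡ 32 mod 139]
  = -(1/139)    [139 ≡ 3 mod 8 ⇒ (2/139)^5 = -1]
  = -1    [(1/139) = 1]
Second factor (4017/3901):
(4017/3901)
  = (116/3901)    [4017 ≡ 116 mod 3901]
  = (29/3901)    [3901 ≡ 5 mod 8 ⇒ (2/3901)^2 = +1]
  = (3901/29)    [QR: 29 ≡ 1 mod 4, sign kept]
  = (15/29)    [3901 ≡ 15 mod 29]
  = (29/15)    [QR: 29 ≡ 1 mod 4, sign kept]
  = (14/15)    [29 ≡ 14 mod 15]
  = (7/15)    [15 ≡ 7 mod 8 ⇒ (2/15) = +1]
  = -(15/7)    [QR: both ≡ 3 mod 4, sign flips]
  = -(1/7)    [15 ≡ 1 mod 7]
  = -1    [(1/7) = 1]
Product: (-1)·(-1) = 1.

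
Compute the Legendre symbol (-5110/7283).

(-5110/7283)
  = -(5110/7283)    [7283 ≡ 3 mod 4 ⇒ (-1/7283) = -1]
  = (2555/7283)    [7283 ≡ 3 mod 8 ⇒ (2/7283) = -1]
  = -(7283/2555)    [QR: both ≡ 3 mod 4, sign flips]
  = -(2173/2555)    [7283 ≡ 2173 mod 2555]
  = -(2555/2173)    [QR: 2173 ≡ 1 mod 4, sign kept]
  = -(382/2173)    [2555 ≡ 382 mod 2173]
  = (191/2173)    [2173 ≡ 5 mod 8 ⇒ (2/2173) = -1]
  = (2173/191)    [QR: 2173 ≡ 1 mod 4, sign kept]
  = (72/191)    [2173 ≡ 72 mod 191]
  = (9/191)    [191 ≡ 7 mod 8 ⇒ (2/191)^3 = +1]
  = (191/9)    [QR: 9 ≡ 1 mod 4, sign kept]
  = (2/9)    [191 ≡ 2 mod 9]
  = (1/9)    [9 ≡ 1 mod 8 ⇒ (2/9) = +1]
  = 1    [(1/9) = 1]

1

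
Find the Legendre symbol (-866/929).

-1

(-866/929)
  = (866/929)    [929 ≡ 1 mod 4 ⇒ (-1/929) = +1]
  = (433/929)    [929 ≡ 1 mod 8 ⇒ (2/929) = +1]
  = (929/433)    [QR: 433 ≡ 1 mod 4, sign kept]
  = (63/433)    [929 ≡ 63 mod 433]
  = (433/63)    [QR: 433 ≡ 1 mod 4, sign kept]
  = (55/63)    [433 ≡ 55 mod 63]
  = -(63/55)    [QR: both ≡ 3 mod 4, sign flips]
  = -(8/55)    [63 ≡ 8 mod 55]
  = -(1/55)    [55 ≡ 7 mod 8 ⇒ (2/55)^3 = +1]
  = -1    [(1/55) = 1]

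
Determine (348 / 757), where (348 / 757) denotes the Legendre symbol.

(348 / 757)
  = (87 / 757)    [757 ≡ 5 mod 8 ⇒ (2 / 757)^2 = +1]
  = (757 / 87)    [QR: 757 ≡ 1 mod 4, sign kept]
  = (61 / 87)    [757 ≡ 61 mod 87]
  = (87 / 61)    [QR: 61 ≡ 1 mod 4, sign kept]
  = (26 / 61)    [87 ≡ 26 mod 61]
  = -(13 / 61)    [61 ≡ 5 mod 8 ⇒ (2 / 61) = -1]
  = -(61 / 13)    [QR: 13 ≡ 1 mod 4, sign kept]
  = -(9 / 13)    [61 ≡ 9 mod 13]
  = -(13 / 9)    [QR: 9 ≡ 1 mod 4, sign kept]
  = -(4 / 9)    [13 ≡ 4 mod 9]
  = -(1 / 9)    [9 ≡ 1 mod 8 ⇒ (2 / 9)^2 = +1]
  = -1    [(1 / 9) = 1]

-1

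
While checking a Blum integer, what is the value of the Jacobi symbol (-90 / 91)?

(-90 / 91)
  = (1 / 91)    [-90 ≡ 1 mod 91]
  = 1    [(1 / 91) = 1]

1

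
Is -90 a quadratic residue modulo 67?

(-90/67)
  = (44/67)    [-90 ≡ 44 mod 67]
  = (11/67)    [67 ≡ 3 mod 8 ⇒ (2/67)^2 = +1]
  = -(67/11)    [QR: both ≡ 3 mod 4, sign flips]
  = -(1/11)    [67 ≡ 1 mod 11]
  = -1    [(1/11) = 1]
(-90/67) = -1, and 67 is prime, so -90 is not a quadratic residue mod 67.

no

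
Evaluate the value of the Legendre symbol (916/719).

Reduce the numerator: 916 ≡ 197 (mod 719), so (916/719) = (197/719).
197 ≡ 1 (mod 4), so quadratic reciprocity gives (197/719) = (719/197). Reduce: 719 ≡ 128 (mod 197). Now have (128/197).
Factor out 2: 128 = 2^7. Since 197 ≡ 5 (mod 8), (2/197) = -1, and (2/197)^7 = -1. Now have -(1/197).
(1/197) = 1. Collecting the sign factors: -1.

-1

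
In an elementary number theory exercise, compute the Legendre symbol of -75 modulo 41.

Reduce the numerator: -75 ≡ 7 (mod 41), so (-75|41) = (7|41).
41 ≡ 1 (mod 4), so quadratic reciprocity gives (7|41) = (41|7). Reduce: 41 ≡ 6 (mod 7). Now have (6|7).
Factor out 2: 6 = 2·3. Since 7 ≡ 7 (mod 8), (2|7) = +1. Now have (3|7).
Both 3 ≡ 3 and 7 ≡ 3 (mod 4), so reciprocity gives (3|7) = -(7|3). Reduce: 7 ≡ 1 (mod 3). Now have -(1|3).
(1|3) = 1. Collecting the sign factors: -1.

-1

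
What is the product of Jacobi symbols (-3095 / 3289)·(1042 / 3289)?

By multiplicativity, (-3095·1042 / 3289) = (-3095 / 3289)·(1042 / 3289).
First factor (-3095 / 3289):
(-3095 / 3289)
  = (194 / 3289)    [-3095 ≡ 194 mod 3289]
  = (97 / 3289)    [3289 ≡ 1 mod 8 ⇒ (2 / 3289) = +1]
  = (3289 / 97)    [QR: 97 ≡ 1 mod 4, sign kept]
  = (88 / 97)    [3289 ≡ 88 mod 97]
  = (11 / 97)    [97 ≡ 1 mod 8 ⇒ (2 / 97)^3 = +1]
  = (97 / 11)    [QR: 97 ≡ 1 mod 4, sign kept]
  = (9 / 11)    [97 ≡ 9 mod 11]
  = (11 / 9)    [QR: 9 ≡ 1 mod 4, sign kept]
  = (2 / 9)    [11 ≡ 2 mod 9]
  = (1 / 9)    [9 ≡ 1 mod 8 ⇒ (2 / 9) = +1]
  = 1    [(1 / 9) = 1]
Second factor (1042 / 3289):
(1042 / 3289)
  = (521 / 3289)    [3289 ≡ 1 mod 8 ⇒ (2 / 3289) = +1]
  = (3289 / 521)    [QR: 521 ≡ 1 mod 4, sign kept]
  = (163 / 521)    [3289 ≡ 163 mod 521]
  = (521 / 163)    [QR: 521 ≡ 1 mod 4, sign kept]
  = (32 / 163)    [521 ≡ 32 mod 163]
  = -(1 / 163)    [163 ≡ 3 mod 8 ⇒ (2 / 163)^5 = -1]
  = -1    [(1 / 163) = 1]
Product: (1)·(-1) = -1.

-1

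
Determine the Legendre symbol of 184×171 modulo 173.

By multiplicativity, (184·171 / 173) = (184 / 173)·(171 / 173).
First factor (184 / 173):
(184 / 173)
  = (11 / 173)    [184 ≡ 11 mod 173]
  = (173 / 11)    [QR: 173 ≡ 1 mod 4, sign kept]
  = (8 / 11)    [173 ≡ 8 mod 11]
  = -(1 / 11)    [11 ≡ 3 mod 8 ⇒ (2 / 11)^3 = -1]
  = -1    [(1 / 11) = 1]
Second factor (171 / 173):
(171 / 173)
  = (173 / 171)    [QR: 173 ≡ 1 mod 4, sign kept]
  = (2 / 171)    [173 ≡ 2 mod 171]
  = -(1 / 171)    [171 ≡ 3 mod 8 ⇒ (2 / 171) = -1]
  = -1    [(1 / 171) = 1]
Product: (-1)·(-1) = 1.

1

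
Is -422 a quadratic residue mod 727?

no

(-422|727)
  = -(422|727)    [727 ≡ 3 mod 4 ⇒ (-1|727) = -1]
  = -(211|727)    [727 ≡ 7 mod 8 ⇒ (2|727) = +1]
  = (727|211)    [QR: both ≡ 3 mod 4, sign flips]
  = (94|211)    [727 ≡ 94 mod 211]
  = -(47|211)    [211 ≡ 3 mod 8 ⇒ (2|211) = -1]
  = (211|47)    [QR: both ≡ 3 mod 4, sign flips]
  = (23|47)    [211 ≡ 23 mod 47]
  = -(47|23)    [QR: both ≡ 3 mod 4, sign flips]
  = -(1|23)    [47 ≡ 1 mod 23]
  = -1    [(1|23) = 1]
The Legendre symbol is -1, so x^2 ≡ -422 (mod 727) has no solution.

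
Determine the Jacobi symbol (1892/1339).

-1

Reduce the numerator: 1892 ≡ 553 (mod 1339), so (1892/1339) = (553/1339).
553 ≡ 1 (mod 4), so quadratic reciprocity gives (553/1339) = (1339/553). Reduce: 1339 ≡ 233 (mod 553). Now have (233/553).
233 ≡ 1 (mod 4), so quadratic reciprocity gives (233/553) = (553/233). Reduce: 553 ≡ 87 (mod 233). Now have (87/233).
233 ≡ 1 (mod 4), so quadratic reciprocity gives (87/233) = (233/87). Reduce: 233 ≡ 59 (mod 87). Now have (59/87).
Both 59 ≡ 3 and 87 ≡ 3 (mod 4), so reciprocity gives (59/87) = -(87/59). Reduce: 87 ≡ 28 (mod 59). Now have -(28/59).
Factor out 2: 28 = 2^2·7. Since 59 ≡ 3 (mod 8), (2/59) = -1, and (2/59)^2 = +1. Now have -(7/59).
Both 7 ≡ 3 and 59 ≡ 3 (mod 4), so reciprocity gives (7/59) = -(59/7). Reduce: 59 ≡ 3 (mod 7). Now have (3/7).
Both 3 ≡ 3 and 7 ≡ 3 (mod 4), so reciprocity gives (3/7) = -(7/3). Reduce: 7 ≡ 1 (mod 3). Now have -(1/3).
(1/3) = 1. Collecting the sign factors: -1.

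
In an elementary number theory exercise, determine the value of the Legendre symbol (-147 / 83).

Reduce the numerator: -147 ≡ 19 (mod 83), so (-147 / 83) = (19 / 83).
Both 19 ≡ 3 and 83 ≡ 3 (mod 4), so reciprocity gives (19 / 83) = -(83 / 19). Reduce: 83 ≡ 7 (mod 19). Now have -(7 / 19).
Both 7 ≡ 3 and 19 ≡ 3 (mod 4), so reciprocity gives (7 / 19) = -(19 / 7). Reduce: 19 ≡ 5 (mod 7). Now have (5 / 7).
5 ≡ 1 (mod 4), so quadratic reciprocity gives (5 / 7) = (7 / 5). Reduce: 7 ≡ 2 (mod 5). Now have (2 / 5).
Factor out 2: 2 = 2. Since 5 ≡ 5 (mod 8), (2 / 5) = -1. Now have -(1 / 5).
(1 / 5) = 1. Collecting the sign factors: -1.

-1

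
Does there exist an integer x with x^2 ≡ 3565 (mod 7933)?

yes

3565 ≡ 1 (mod 4), so quadratic reciprocity gives (3565/7933) = (7933/3565). Reduce: 7933 ≡ 803 (mod 3565). Now have (803/3565).
3565 ≡ 1 (mod 4), so quadratic reciprocity gives (803/3565) = (3565/803). Reduce: 3565 ≡ 353 (mod 803). Now have (353/803).
353 ≡ 1 (mod 4), so quadratic reciprocity gives (353/803) = (803/353). Reduce: 803 ≡ 97 (mod 353). Now have (97/353).
97 ≡ 1 (mod 4), so quadratic reciprocity gives (97/353) = (353/97). Reduce: 353 ≡ 62 (mod 97). Now have (62/97).
Factor out 2: 62 = 2·31. Since 97 ≡ 1 (mod 8), (2/97) = +1. Now have (31/97).
97 ≡ 1 (mod 4), so quadratic reciprocity gives (31/97) = (97/31). Reduce: 97 ≡ 4 (mod 31). Now have (4/31).
Factor out 2: 4 = 2^2. Since 31 ≡ 7 (mod 8), (2/31) = +1, and (2/31)^2 = +1. Now have (1/31).
(1/31) = 1. Collecting the sign factors: 1.
The Legendre symbol is 1, so x^2 ≡ 3565 (mod 7933) has solution.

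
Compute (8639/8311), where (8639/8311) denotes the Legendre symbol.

-1

Reduce the numerator: 8639 ≡ 328 (mod 8311), so (8639/8311) = (328/8311).
Factor out 2: 328 = 2^3·41. Since 8311 ≡ 7 (mod 8), (2/8311) = +1, and (2/8311)^3 = +1. Now have (41/8311).
41 ≡ 1 (mod 4), so quadratic reciprocity gives (41/8311) = (8311/41). Reduce: 8311 ≡ 29 (mod 41). Now have (29/41).
29 ≡ 1 (mod 4), so quadratic reciprocity gives (29/41) = (41/29). Reduce: 41 ≡ 12 (mod 29). Now have (12/29).
Factor out 2: 12 = 2^2·3. Since 29 ≡ 5 (mod 8), (2/29) = -1, and (2/29)^2 = +1. Now have (3/29).
29 ≡ 1 (mod 4), so quadratic reciprocity gives (3/29) = (29/3). Reduce: 29 ≡ 2 (mod 3). Now have (2/3).
Factor out 2: 2 = 2. Since 3 ≡ 3 (mod 8), (2/3) = -1. Now have -(1/3).
(1/3) = 1. Collecting the sign factors: -1.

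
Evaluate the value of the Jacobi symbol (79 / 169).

(79 / 169)
  = (169 / 79)    [QR: 169 ≡ 1 mod 4, sign kept]
  = (11 / 79)    [169 ≡ 11 mod 79]
  = -(79 / 11)    [QR: both ≡ 3 mod 4, sign flips]
  = -(2 / 11)    [79 ≡ 2 mod 11]
  = (1 / 11)    [11 ≡ 3 mod 8 ⇒ (2 / 11) = -1]
  = 1    [(1 / 11) = 1]

1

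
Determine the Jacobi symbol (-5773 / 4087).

(-5773 / 4087)
  = (2401 / 4087)    [-5773 ≡ 2401 mod 4087]
  = (4087 / 2401)    [QR: 2401 ≡ 1 mod 4, sign kept]
  = (1686 / 2401)    [4087 ≡ 1686 mod 2401]
  = (843 / 2401)    [2401 ≡ 1 mod 8 ⇒ (2 / 2401) = +1]
  = (2401 / 843)    [QR: 2401 ≡ 1 mod 4, sign kept]
  = (715 / 843)    [2401 ≡ 715 mod 843]
  = -(843 / 715)    [QR: both ≡ 3 mod 4, sign flips]
  = -(128 / 715)    [843 ≡ 128 mod 715]
  = (1 / 715)    [715 ≡ 3 mod 8 ⇒ (2 / 715)^7 = -1]
  = 1    [(1 / 715) = 1]

1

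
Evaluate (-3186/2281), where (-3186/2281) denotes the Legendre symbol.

-1

(-3186/2281)
  = (1376/2281)    [-3186 ≡ 1376 mod 2281]
  = (43/2281)    [2281 ≡ 1 mod 8 ⇒ (2/2281)^5 = +1]
  = (2281/43)    [QR: 2281 ≡ 1 mod 4, sign kept]
  = (2/43)    [2281 ≡ 2 mod 43]
  = -(1/43)    [43 ≡ 3 mod 8 ⇒ (2/43) = -1]
  = -1    [(1/43) = 1]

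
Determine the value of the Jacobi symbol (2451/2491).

1

(2451/2491)
  = -(2491/2451)    [QR: both ≡ 3 mod 4, sign flips]
  = -(40/2451)    [2491 ≡ 40 mod 2451]
  = (5/2451)    [2451 ≡ 3 mod 8 ⇒ (2/2451)^3 = -1]
  = (2451/5)    [QR: 5 ≡ 1 mod 4, sign kept]
  = (1/5)    [2451 ≡ 1 mod 5]
  = 1    [(1/5) = 1]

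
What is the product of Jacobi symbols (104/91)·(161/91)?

By multiplicativity, (104·161/91) = (104/91)·(161/91).
First factor (104/91):
(104/91)
  = (13/91)    [104 ≡ 13 mod 91]
  = (91/13)    [QR: 13 ≡ 1 mod 4, sign kept]
  = (0/13)    [91 ≡ 0 mod 13]
  = 0    [numerator 0, gcd > 1]
Second factor (161/91):
(161/91)
  = (70/91)    [161 ≡ 70 mod 91]
  = -(35/91)    [91 ≡ 3 mod 8 ⇒ (2/91) = -1]
  = (91/35)    [QR: both ≡ 3 mod 4, sign flips]
  = (21/35)    [91 ≡ 21 mod 35]
  = (35/21)    [QR: 21 ≡ 1 mod 4, sign kept]
  = (14/21)    [35 ≡ 14 mod 21]
  = -(7/21)    [21 ≡ 5 mod 8 ⇒ (2/21) = -1]
  = -(21/7)    [QR: 21 ≡ 1 mod 4, sign kept]
  = -(0/7)    [21 ≡ 0 mod 7]
  = 0    [numerator 0, gcd > 1]
Product: (0)·(0) = 0.

0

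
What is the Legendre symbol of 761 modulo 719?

Reduce the numerator: 761 ≡ 42 (mod 719), so (761 / 719) = (42 / 719).
Factor out 2: 42 = 2·21. Since 719 ≡ 7 (mod 8), (2 / 719) = +1. Now have (21 / 719).
21 ≡ 1 (mod 4), so quadratic reciprocity gives (21 / 719) = (719 / 21). Reduce: 719 ≡ 5 (mod 21). Now have (5 / 21).
5 ≡ 1 (mod 4), so quadratic reciprocity gives (5 / 21) = (21 / 5). Reduce: 21 ≡ 1 (mod 5). Now have (1 / 5).
(1 / 5) = 1. Collecting the sign factors: 1.

1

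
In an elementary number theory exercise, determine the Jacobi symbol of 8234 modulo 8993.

(8234/8993)
  = (4117/8993)    [8993 ≡ 1 mod 8 ⇒ (2/8993) = +1]
  = (8993/4117)    [QR: 4117 ≡ 1 mod 4, sign kept]
  = (759/4117)    [8993 ≡ 759 mod 4117]
  = (4117/759)    [QR: 4117 ≡ 1 mod 4, sign kept]
  = (322/759)    [4117 ≡ 322 mod 759]
  = (161/759)    [759 ≡ 7 mod 8 ⇒ (2/759) = +1]
  = (759/161)    [QR: 161 ≡ 1 mod 4, sign kept]
  = (115/161)    [759 ≡ 115 mod 161]
  = (161/115)    [QR: 161 ≡ 1 mod 4, sign kept]
  = (46/115)    [161 ≡ 46 mod 115]
  = -(23/115)    [115 ≡ 3 mod 8 ⇒ (2/115) = -1]
  = (115/23)    [QR: both ≡ 3 mod 4, sign flips]
  = (0/23)    [115 ≡ 0 mod 23]
  = 0    [numerator 0, gcd > 1]

0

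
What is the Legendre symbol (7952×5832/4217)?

1

By multiplicativity, (7952·5832/4217) = (7952/4217)·(5832/4217).
First factor (7952/4217):
Reduce the numerator: 7952 ≡ 3735 (mod 4217), so (7952/4217) = (3735/4217).
4217 ≡ 1 (mod 4), so quadratic reciprocity gives (3735/4217) = (4217/3735). Reduce: 4217 ≡ 482 (mod 3735). Now have (482/3735).
Factor out 2: 482 = 2·241. Since 3735 ≡ 7 (mod 8), (2/3735) = +1. Now have (241/3735).
241 ≡ 1 (mod 4), so quadratic reciprocity gives (241/3735) = (3735/241). Reduce: 3735 ≡ 120 (mod 241). Now have (120/241).
Factor out 2: 120 = 2^3·15. Since 241 ≡ 1 (mod 8), (2/241) = +1, and (2/241)^3 = +1. Now have (15/241).
241 ≡ 1 (mod 4), so quadratic reciprocity gives (15/241) = (241/15). Reduce: 241 ≡ 1 (mod 15). Now have (1/15).
(1/15) = 1. Collecting the sign factors: 1.
Second factor (5832/4217):
Reduce the numerator: 5832 ≡ 1615 (mod 4217), so (5832/4217) = (1615/4217).
4217 ≡ 1 (mod 4), so quadratic reciprocity gives (1615/4217) = (4217/1615). Reduce: 4217 ≡ 987 (mod 1615). Now have (987/1615).
Both 987 ≡ 3 and 1615 ≡ 3 (mod 4), so reciprocity gives (987/1615) = -(1615/987). Reduce: 1615 ≡ 628 (mod 987). Now have -(628/987).
Factor out 2: 628 = 2^2·157. Since 987 ≡ 3 (mod 8), (2/987) = -1, and (2/987)^2 = +1. Now have -(157/987).
157 ≡ 1 (mod 4), so quadratic reciprocity gives (157/987) = (987/157). Reduce: 987 ≡ 45 (mod 157). Now have -(45/157).
45 ≡ 1 (mod 4), so quadratic reciprocity gives (45/157) = (157/45). Reduce: 157 ≡ 22 (mod 45). Now have -(22/45).
Factor out 2: 22 = 2·11. Since 45 ≡ 5 (mod 8), (2/45) = -1. Now have (11/45).
45 ≡ 1 (mod 4), so quadratic reciprocity gives (11/45) = (45/11). Reduce: 45 ≡ 1 (mod 11). Now have (1/11).
(1/11) = 1. Collecting the sign factors: 1.
Product: (1)·(1) = 1.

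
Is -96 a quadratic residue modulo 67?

no

Reduce the numerator: -96 ≡ 38 (mod 67), so (-96/67) = (38/67).
Factor out 2: 38 = 2·19. Since 67 ≡ 3 (mod 8), (2/67) = -1. Now have -(19/67).
Both 19 ≡ 3 and 67 ≡ 3 (mod 4), so reciprocity gives (19/67) = -(67/19). Reduce: 67 ≡ 10 (mod 19). Now have (10/19).
Factor out 2: 10 = 2·5. Since 19 ≡ 3 (mod 8), (2/19) = -1. Now have -(5/19).
5 ≡ 1 (mod 4), so quadratic reciprocity gives (5/19) = (19/5). Reduce: 19 ≡ 4 (mod 5). Now have -(4/5).
Factor out 2: 4 = 2^2. Since 5 ≡ 5 (mod 8), (2/5) = -1, and (2/5)^2 = +1. Now have -(1/5).
(1/5) = 1. Collecting the sign factors: -1.
The Legendre symbol is -1, so x^2 ≡ -96 (mod 67) has no solution.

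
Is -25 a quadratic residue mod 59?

no

(-25|59)
  = (34|59)    [-25 ≡ 34 mod 59]
  = -(17|59)    [59 ≡ 3 mod 8 ⇒ (2|59) = -1]
  = -(59|17)    [QR: 17 ≡ 1 mod 4, sign kept]
  = -(8|17)    [59 ≡ 8 mod 17]
  = -(1|17)    [17 ≡ 1 mod 8 ⇒ (2|17)^3 = +1]
  = -1    [(1|17) = 1]
The Legendre symbol is -1, so x^2 ≡ -25 (mod 59) has no solution.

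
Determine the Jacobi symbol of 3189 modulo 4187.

-1

3189 ≡ 1 (mod 4), so quadratic reciprocity gives (3189 / 4187) = (4187 / 3189). Reduce: 4187 ≡ 998 (mod 3189). Now have (998 / 3189).
Factor out 2: 998 = 2·499. Since 3189 ≡ 5 (mod 8), (2 / 3189) = -1. Now have -(499 / 3189).
3189 ≡ 1 (mod 4), so quadratic reciprocity gives (499 / 3189) = (3189 / 499). Reduce: 3189 ≡ 195 (mod 499). Now have -(195 / 499).
Both 195 ≡ 3 and 499 ≡ 3 (mod 4), so reciprocity gives (195 / 499) = -(499 / 195). Reduce: 499 ≡ 109 (mod 195). Now have (109 / 195).
109 ≡ 1 (mod 4), so quadratic reciprocity gives (109 / 195) = (195 / 109). Reduce: 195 ≡ 86 (mod 109). Now have (86 / 109).
Factor out 2: 86 = 2·43. Since 109 ≡ 5 (mod 8), (2 / 109) = -1. Now have -(43 / 109).
109 ≡ 1 (mod 4), so quadratic reciprocity gives (43 / 109) = (109 / 43). Reduce: 109 ≡ 23 (mod 43). Now have -(23 / 43).
Both 23 ≡ 3 and 43 ≡ 3 (mod 4), so reciprocity gives (23 / 43) = -(43 / 23). Reduce: 43 ≡ 20 (mod 23). Now have (20 / 23).
Factor out 2: 20 = 2^2·5. Since 23 ≡ 7 (mod 8), (2 / 23) = +1, and (2 / 23)^2 = +1. Now have (5 / 23).
5 ≡ 1 (mod 4), so quadratic reciprocity gives (5 / 23) = (23 / 5). Reduce: 23 ≡ 3 (mod 5). Now have (3 / 5).
5 ≡ 1 (mod 4), so quadratic reciprocity gives (3 / 5) = (5 / 3). Reduce: 5 ≡ 2 (mod 3). Now have (2 / 3).
Factor out 2: 2 = 2. Since 3 ≡ 3 (mod 8), (2 / 3) = -1. Now have -(1 / 3).
(1 / 3) = 1. Collecting the sign factors: -1.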